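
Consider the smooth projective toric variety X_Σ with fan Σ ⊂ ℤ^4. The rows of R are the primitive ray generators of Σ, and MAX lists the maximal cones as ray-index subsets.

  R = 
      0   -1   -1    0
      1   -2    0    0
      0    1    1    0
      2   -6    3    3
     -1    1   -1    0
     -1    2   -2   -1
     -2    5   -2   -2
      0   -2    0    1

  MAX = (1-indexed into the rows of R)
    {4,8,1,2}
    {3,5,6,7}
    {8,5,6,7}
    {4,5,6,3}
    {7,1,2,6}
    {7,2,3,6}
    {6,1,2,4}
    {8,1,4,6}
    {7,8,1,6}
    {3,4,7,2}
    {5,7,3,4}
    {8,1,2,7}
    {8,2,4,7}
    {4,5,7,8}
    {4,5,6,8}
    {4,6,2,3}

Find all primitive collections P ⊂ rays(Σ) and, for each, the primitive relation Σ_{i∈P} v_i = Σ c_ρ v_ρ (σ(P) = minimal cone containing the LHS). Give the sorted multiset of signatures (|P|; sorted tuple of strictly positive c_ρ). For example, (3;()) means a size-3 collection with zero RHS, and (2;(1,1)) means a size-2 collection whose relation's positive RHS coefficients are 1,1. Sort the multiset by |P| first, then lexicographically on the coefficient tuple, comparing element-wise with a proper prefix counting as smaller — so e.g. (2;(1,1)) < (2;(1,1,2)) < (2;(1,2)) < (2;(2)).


7 minimal non-faces of Δ(Σ) (on 8 rays):

  • {1,3}:  v_{1} + v_{3} = 0 ; sig = (2;())
  • {2,5}:  v_{2} + v_{5} = v_{1} ; sig = (2;(1))
  • {1,5}:  v_{1} + v_{5} = v_{6} + v_{8} ; sig = (2;(1,1))
  • {3,8}:  v_{3} + v_{8} = v_{4} + v_{7} ; sig = (2;(1,1))
  • {1,4,7}:  v_{1} + v_{4} + v_{7} = v_{8} ; sig = (3;(1))
  • {4,6,7}:  v_{4} + v_{6} + v_{7} = v_{5} ; sig = (3;(1))
  • {2,6,8}:  v_{2} + v_{6} + v_{8} = 2·v_{1} ; sig = (3;(2))

Sorted signature multiset PRS(X):
    |P|=2: 4 collections, coeffs (), (1), (1,1), (1,1)
    |P|=3: 3 collections, coeffs (1), (1), (2)


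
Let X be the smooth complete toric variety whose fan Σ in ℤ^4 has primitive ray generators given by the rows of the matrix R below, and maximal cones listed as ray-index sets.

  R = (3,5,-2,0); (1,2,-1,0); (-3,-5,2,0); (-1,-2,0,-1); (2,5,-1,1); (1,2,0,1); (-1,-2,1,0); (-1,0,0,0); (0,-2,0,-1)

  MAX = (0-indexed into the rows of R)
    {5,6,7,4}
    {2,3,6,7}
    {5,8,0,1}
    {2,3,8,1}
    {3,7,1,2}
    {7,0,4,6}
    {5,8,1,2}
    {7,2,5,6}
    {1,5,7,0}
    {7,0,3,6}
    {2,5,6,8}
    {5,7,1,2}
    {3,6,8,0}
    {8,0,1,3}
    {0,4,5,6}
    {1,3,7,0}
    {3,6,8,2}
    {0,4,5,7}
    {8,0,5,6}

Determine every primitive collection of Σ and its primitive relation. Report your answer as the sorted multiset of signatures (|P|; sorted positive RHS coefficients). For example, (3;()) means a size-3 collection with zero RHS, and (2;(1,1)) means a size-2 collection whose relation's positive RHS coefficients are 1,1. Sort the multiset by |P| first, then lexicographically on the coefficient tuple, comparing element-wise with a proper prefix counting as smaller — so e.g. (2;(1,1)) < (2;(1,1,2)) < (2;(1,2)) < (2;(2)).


Primitive collections (9):

  • {0,2}:  v_{0} + v_{2} = 0 ; sig = (2;())
  • {1,6}:  v_{1} + v_{6} = 0 ; sig = (2;())
  • {3,5}:  v_{3} + v_{5} = 0 ; sig = (2;())
  • {7,8}:  v_{7} + v_{8} = v_{3} ; sig = (2;(1))
  • {4,8}:  v_{4} + v_{8} = v_{0} + v_{6} ; sig = (2;(1,1))
  • {1,4}:  v_{1} + v_{4} = v_{0} + v_{5} + v_{7} ; sig = (2;(1,1,1))
  • {2,4}:  v_{2} + v_{4} = v_{5} + v_{6} + v_{7} ; sig = (2;(1,1,1))
  • {3,4}:  v_{3} + v_{4} = v_{0} + v_{6} + v_{7} ; sig = (2;(1,1,1))
  • {0,5,6,7}:  v_{0} + v_{5} + v_{6} + v_{7} = v_{4} ; sig = (4;(1))

Sorted signature multiset PRS(X):
    (2;())
    (2;())
    (2;())
    (2;(1))
    (2;(1,1))
    (2;(1,1,1))
    (2;(1,1,1))
    (2;(1,1,1))
    (4;(1))


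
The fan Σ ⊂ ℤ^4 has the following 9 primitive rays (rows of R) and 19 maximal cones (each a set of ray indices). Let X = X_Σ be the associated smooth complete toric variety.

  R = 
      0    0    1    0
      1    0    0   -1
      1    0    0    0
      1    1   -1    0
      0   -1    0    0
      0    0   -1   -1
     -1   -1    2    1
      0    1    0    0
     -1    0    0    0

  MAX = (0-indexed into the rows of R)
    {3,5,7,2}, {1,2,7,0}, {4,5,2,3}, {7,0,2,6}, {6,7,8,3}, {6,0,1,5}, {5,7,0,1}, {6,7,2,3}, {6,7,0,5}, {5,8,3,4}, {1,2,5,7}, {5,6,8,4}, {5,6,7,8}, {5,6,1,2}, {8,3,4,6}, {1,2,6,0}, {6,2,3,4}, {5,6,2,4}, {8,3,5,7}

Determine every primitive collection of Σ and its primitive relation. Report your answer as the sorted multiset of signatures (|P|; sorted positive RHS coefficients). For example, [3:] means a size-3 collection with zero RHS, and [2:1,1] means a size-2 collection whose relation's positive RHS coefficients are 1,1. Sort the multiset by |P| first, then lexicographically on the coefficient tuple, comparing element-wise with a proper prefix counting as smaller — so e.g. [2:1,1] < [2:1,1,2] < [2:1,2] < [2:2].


Σ has 12 primitive collections:

  • {2,8}:  v_{2} + v_{8} = 0 — sig = [2:]
  • {4,7}:  v_{4} + v_{7} = 0 — sig = [2:]
  • {0,3}:  v_{0} + v_{3} = v_{2} + v_{7} — sig = [2:1,1]
  • {1,8}:  v_{1} + v_{8} = v_{0} + v_{5} — sig = [2:1,1]
  • {0,4}:  v_{0} + v_{4} = v_{2} + v_{5} + v_{6} — sig = [2:1,1,1]
  • {0,8}:  v_{0} + v_{8} = v_{5} + v_{6} + v_{7} — sig = [2:1,1,1]
  • {1,3}:  v_{1} + v_{3} = 2·v_{2} + v_{5} + v_{7} — sig = [2:1,1,2]
  • {1,4}:  v_{1} + v_{4} = 2·v_{2} + 2·v_{5} + v_{6} — sig = [2:1,2,2]
  • {3,5,6}:  v_{3} + v_{5} + v_{6} = 0 — sig = [3:]
  • {0,2,5}:  v_{0} + v_{2} + v_{5} = v_{1} — sig = [3:1]
  • {1,6,7}:  v_{1} + v_{6} + v_{7} = 2·v_{0} — sig = [3:2]
  • {2,5,6,7}:  v_{2} + v_{5} + v_{6} + v_{7} = v_{0} — sig = [4:1]

Signatures (|P|; sorted positive RHS coefficients), sorted:
{ [2:] ×2,  [2:1,1] ×2,  [2:1,1,1] ×2,  [2:1,1,2],  [2:1,2,2],  [3:],  [3:1],  [3:2],  [4:1] }


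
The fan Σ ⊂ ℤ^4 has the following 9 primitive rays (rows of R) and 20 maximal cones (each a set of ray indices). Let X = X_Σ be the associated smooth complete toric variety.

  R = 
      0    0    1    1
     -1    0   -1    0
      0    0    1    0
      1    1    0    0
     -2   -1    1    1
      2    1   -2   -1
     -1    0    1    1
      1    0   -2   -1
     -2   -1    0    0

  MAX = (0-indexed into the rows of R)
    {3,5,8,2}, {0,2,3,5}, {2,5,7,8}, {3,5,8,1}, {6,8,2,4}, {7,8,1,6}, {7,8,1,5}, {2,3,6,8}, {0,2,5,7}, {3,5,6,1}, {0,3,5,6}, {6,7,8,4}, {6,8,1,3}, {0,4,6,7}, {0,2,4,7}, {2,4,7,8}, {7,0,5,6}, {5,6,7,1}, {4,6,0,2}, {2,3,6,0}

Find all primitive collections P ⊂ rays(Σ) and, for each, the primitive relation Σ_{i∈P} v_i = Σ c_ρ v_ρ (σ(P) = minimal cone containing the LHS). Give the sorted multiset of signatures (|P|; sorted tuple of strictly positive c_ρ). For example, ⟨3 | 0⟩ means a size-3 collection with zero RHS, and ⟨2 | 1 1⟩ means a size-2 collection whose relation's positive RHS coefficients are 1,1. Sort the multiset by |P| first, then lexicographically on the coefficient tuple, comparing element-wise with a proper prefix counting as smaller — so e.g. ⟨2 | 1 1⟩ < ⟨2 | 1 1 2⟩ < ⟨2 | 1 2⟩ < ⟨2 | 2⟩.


The 10 primitive collections of Σ (r=9, n=4):

  P={0,8}:  v_{0} + v_{8} = v_{4} — sig = ⟨2 | 1⟩
  P={3,4}:  v_{3} + v_{4} = v_{6} — sig = ⟨2 | 1⟩
  P={3,7}:  v_{3} + v_{7} = v_{5} — sig = ⟨2 | 1⟩
  P={1,2}:  v_{1} + v_{2} = v_{3} + v_{8} — sig = ⟨2 | 1 1⟩
  P={4,5}:  v_{4} + v_{5} = v_{6} + v_{7} — sig = ⟨2 | 1 1⟩
  P={1,4}:  v_{1} + v_{4} = 2·v_{6} + v_{7} + v_{8} — sig = ⟨2 | 1 1 2⟩
  P={0,1}:  v_{0} + v_{1} = 2·v_{6} + v_{7} — sig = ⟨2 | 1 2⟩
  P={2,6,7}:  v_{2} + v_{6} + v_{7} = 0 — sig = ⟨3 | 0⟩
  P={2,5,6}:  v_{2} + v_{5} + v_{6} = v_{3} — sig = ⟨3 | 1⟩
  P={5,6,8}:  v_{5} + v_{6} + v_{8} = v_{1} — sig = ⟨3 | 1⟩

Sorted signature multiset PRS(X):
    ⟨2 | 1⟩
    ⟨2 | 1⟩
    ⟨2 | 1⟩
    ⟨2 | 1 1⟩
    ⟨2 | 1 1⟩
    ⟨2 | 1 1 2⟩
    ⟨2 | 1 2⟩
    ⟨3 | 0⟩
    ⟨3 | 1⟩
    ⟨3 | 1⟩


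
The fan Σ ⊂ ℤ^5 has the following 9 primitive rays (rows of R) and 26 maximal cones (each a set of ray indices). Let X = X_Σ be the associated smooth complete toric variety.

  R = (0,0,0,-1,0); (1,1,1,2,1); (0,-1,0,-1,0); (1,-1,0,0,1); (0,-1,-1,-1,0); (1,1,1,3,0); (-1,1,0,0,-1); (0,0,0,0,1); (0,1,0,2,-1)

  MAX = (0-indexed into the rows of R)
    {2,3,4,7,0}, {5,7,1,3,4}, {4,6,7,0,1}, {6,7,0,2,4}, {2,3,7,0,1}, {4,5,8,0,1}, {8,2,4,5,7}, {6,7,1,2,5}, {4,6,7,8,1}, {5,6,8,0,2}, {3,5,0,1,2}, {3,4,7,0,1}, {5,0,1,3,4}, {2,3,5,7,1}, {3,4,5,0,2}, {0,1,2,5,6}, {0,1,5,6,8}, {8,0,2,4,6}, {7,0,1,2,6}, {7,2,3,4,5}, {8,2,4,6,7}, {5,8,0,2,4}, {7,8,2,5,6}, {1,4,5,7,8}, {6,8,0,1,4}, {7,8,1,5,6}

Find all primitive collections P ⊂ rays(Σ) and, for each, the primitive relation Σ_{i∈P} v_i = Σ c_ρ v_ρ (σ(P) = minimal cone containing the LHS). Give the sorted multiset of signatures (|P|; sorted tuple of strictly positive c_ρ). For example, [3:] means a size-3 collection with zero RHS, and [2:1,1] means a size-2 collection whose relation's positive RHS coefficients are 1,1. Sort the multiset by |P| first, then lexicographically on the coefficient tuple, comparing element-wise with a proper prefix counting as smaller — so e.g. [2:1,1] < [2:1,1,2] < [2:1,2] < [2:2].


Σ has 7 primitive collections:

  • {3,6}:  v_{3} + v_{6} = 0  ⟹  sig = [2:]
  • {3,8}:  v_{3} + v_{8} = v_{4} + v_{5}  ⟹  sig = [2:1,1]
  • {0,5,7}:  v_{0} + v_{5} + v_{7} = v_{1}  ⟹  sig = [3:1]
  • {1,2,4}:  v_{1} + v_{2} + v_{4} = v_{3}  ⟹  sig = [3:1]
  • {1,2,8}:  v_{1} + v_{2} + v_{8} = v_{5}  ⟹  sig = [3:1]
  • {4,5,6}:  v_{4} + v_{5} + v_{6} = v_{8}  ⟹  sig = [3:1]
  • {0,7,8}:  v_{0} + v_{7} + v_{8} = v_{1} + v_{4} + v_{6}  ⟹  sig = [3:1,1,1]

Signatures (|P|; sorted positive RHS coefficients), sorted:
    [2:]
    [2:1,1]
    [3:1]
    [3:1]
    [3:1]
    [3:1]
    [3:1,1,1]


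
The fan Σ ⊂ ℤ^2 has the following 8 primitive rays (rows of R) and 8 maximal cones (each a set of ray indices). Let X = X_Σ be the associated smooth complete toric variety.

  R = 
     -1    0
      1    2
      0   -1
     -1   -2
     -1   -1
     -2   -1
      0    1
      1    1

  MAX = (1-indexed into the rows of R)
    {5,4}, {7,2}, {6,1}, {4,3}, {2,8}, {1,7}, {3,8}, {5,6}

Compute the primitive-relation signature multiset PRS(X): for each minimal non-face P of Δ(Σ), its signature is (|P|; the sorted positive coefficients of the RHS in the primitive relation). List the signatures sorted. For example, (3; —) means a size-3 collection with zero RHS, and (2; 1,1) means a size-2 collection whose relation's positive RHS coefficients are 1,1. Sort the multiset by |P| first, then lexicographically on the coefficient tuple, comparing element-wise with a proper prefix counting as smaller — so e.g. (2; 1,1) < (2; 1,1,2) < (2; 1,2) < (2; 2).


Δ(Σ) — 8 vertices, 20 min non-faces:

  • {2,4}:  v_{2} + v_{4} = 0  so sig = (2; —)
  • {3,7}:  v_{3} + v_{7} = 0  so sig = (2; —)
  • {5,8}:  v_{5} + v_{8} = 0  so sig = (2; —)
  • {1,3}:  v_{1} + v_{3} = v_{5}  so sig = (2; 1)
  • {1,5}:  v_{1} + v_{5} = v_{6}  so sig = (2; 1)
  • {1,8}:  v_{1} + v_{8} = v_{7}  so sig = (2; 1)
  • {2,3}:  v_{2} + v_{3} = v_{8}  so sig = (2; 1)
  • {2,5}:  v_{2} + v_{5} = v_{7}  so sig = (2; 1)
  • {3,5}:  v_{3} + v_{5} = v_{4}  so sig = (2; 1)
  • {4,7}:  v_{4} + v_{7} = v_{5}  so sig = (2; 1)
  • {4,8}:  v_{4} + v_{8} = v_{3}  so sig = (2; 1)
  • {5,7}:  v_{5} + v_{7} = v_{1}  so sig = (2; 1)
  • {6,8}:  v_{6} + v_{8} = v_{1}  so sig = (2; 1)
  • {7,8}:  v_{7} + v_{8} = v_{2}  so sig = (2; 1)
  • {2,6}:  v_{2} + v_{6} = v_{1} + v_{7}  so sig = (2; 1,1)
  • {1,2}:  v_{1} + v_{2} = 2·v_{7}  so sig = (2; 2)
  • {1,4}:  v_{1} + v_{4} = 2·v_{5}  so sig = (2; 2)
  • {3,6}:  v_{3} + v_{6} = 2·v_{5}  so sig = (2; 2)
  • {6,7}:  v_{6} + v_{7} = 2·v_{1}  so sig = (2; 2)
  • {4,6}:  v_{4} + v_{6} = 3·v_{5}  so sig = (2; 3)

Signatures (|P|; sorted positive RHS coefficients), sorted:
    |P|=2: 20 collections, coeffs (), (), (), (1), (1), (1), (1), (1), (1), (1), (1), (1), (1), (1), (1,1), (2), (2), (2), (2), (3)


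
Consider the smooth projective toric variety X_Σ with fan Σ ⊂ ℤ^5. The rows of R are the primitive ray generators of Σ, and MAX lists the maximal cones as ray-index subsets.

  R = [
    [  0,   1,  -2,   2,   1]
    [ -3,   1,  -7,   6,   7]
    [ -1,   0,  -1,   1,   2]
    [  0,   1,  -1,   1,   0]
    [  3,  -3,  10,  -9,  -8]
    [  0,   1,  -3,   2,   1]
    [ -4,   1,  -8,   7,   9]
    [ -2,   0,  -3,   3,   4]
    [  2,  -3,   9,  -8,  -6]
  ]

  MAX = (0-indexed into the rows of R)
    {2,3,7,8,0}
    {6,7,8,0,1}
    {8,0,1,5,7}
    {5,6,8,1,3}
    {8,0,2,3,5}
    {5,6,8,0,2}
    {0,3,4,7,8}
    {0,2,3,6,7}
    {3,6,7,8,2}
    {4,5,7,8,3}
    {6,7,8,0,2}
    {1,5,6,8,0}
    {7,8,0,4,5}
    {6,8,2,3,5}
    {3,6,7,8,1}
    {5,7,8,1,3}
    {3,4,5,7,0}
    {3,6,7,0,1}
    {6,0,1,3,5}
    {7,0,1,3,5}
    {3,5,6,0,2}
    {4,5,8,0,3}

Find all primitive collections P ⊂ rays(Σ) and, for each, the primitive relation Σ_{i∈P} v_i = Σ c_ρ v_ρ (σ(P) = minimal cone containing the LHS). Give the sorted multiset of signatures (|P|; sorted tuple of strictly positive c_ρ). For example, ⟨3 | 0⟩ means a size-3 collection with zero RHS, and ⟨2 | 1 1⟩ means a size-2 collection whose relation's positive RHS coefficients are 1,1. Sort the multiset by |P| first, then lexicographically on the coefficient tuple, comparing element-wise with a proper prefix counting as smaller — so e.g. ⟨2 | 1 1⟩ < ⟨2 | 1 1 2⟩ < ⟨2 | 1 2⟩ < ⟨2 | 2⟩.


|primitive collections| = 9. Relations:

  • {1,2}:  v_{1} + v_{2} = v_{6} ; sig = ⟨2 | 1⟩
  • {2,4}:  v_{2} + v_{4} = v_{8} ; sig = ⟨2 | 1⟩
  • {4,6}:  v_{4} + v_{6} = v_{1} + v_{8} ; sig = ⟨2 | 1 1⟩
  • {1,4}:  v_{1} + v_{4} = v_{5} + v_{7} + v_{8} ; sig = ⟨2 | 1 1 1⟩
  • {2,5,7}:  v_{2} + v_{5} + v_{7} = v_{1} ; sig = ⟨3 | 1⟩
  • {5,6,7}:  v_{5} + v_{6} + v_{7} = 2·v_{1} ; sig = ⟨3 | 2⟩
  • {0,1,3,8}:  v_{0} + v_{1} + v_{3} + v_{8} = v_{2} ; sig = ⟨4 | 1⟩
  • {0,3,6,8}:  v_{0} + v_{3} + v_{6} + v_{8} = 2·v_{2} ; sig = ⟨4 | 2⟩
  • {0,3,5,7,8}:  v_{0} + v_{3} + v_{5} + v_{7} + v_{8} = 0 ; sig = ⟨5 | 0⟩

Signatures (|P|; sorted positive RHS coefficients), sorted:
[⟨2 | 1⟩, ⟨2 | 1⟩, ⟨2 | 1 1⟩, ⟨2 | 1 1 1⟩, ⟨3 | 1⟩, ⟨3 | 2⟩, ⟨4 | 1⟩, ⟨4 | 2⟩, ⟨5 | 0⟩]


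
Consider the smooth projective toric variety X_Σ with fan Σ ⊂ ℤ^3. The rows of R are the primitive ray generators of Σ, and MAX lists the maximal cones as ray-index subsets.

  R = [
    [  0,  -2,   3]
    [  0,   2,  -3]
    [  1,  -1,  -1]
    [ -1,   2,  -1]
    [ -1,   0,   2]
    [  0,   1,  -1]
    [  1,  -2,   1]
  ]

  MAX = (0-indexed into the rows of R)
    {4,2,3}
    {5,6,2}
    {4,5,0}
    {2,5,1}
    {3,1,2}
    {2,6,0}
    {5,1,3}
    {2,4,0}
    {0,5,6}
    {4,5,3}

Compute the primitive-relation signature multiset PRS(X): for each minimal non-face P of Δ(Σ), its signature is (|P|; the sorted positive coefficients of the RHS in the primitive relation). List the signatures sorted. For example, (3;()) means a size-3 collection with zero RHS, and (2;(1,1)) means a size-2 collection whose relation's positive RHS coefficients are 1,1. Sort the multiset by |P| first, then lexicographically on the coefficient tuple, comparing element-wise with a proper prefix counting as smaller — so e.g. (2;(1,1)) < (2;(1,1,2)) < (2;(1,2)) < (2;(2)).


|primitive collections| = 9. Relations:

  P={0,1}:  v_{0} + v_{1} = 0  →  sig = (2;())
  P={3,6}:  v_{3} + v_{6} = 0  →  sig = (2;())
  P={0,3}:  v_{0} + v_{3} = v_{4}  →  sig = (2;(1))
  P={1,4}:  v_{1} + v_{4} = v_{3}  →  sig = (2;(1))
  P={4,6}:  v_{4} + v_{6} = v_{0}  →  sig = (2;(1))
  P={1,6}:  v_{1} + v_{6} = v_{2} + v_{5}  →  sig = (2;(1,1))
  P={2,4,5}:  v_{2} + v_{4} + v_{5} = 0  →  sig = (3;())
  P={0,2,5}:  v_{0} + v_{2} + v_{5} = v_{6}  →  sig = (3;(1))
  P={2,3,5}:  v_{2} + v_{3} + v_{5} = v_{1}  →  sig = (3;(1))

Sorted signature multiset PRS(X):
{ (2;()) ×2,  (2;(1)) ×3,  (2;(1,1)),  (3;()),  (3;(1)) ×2 }


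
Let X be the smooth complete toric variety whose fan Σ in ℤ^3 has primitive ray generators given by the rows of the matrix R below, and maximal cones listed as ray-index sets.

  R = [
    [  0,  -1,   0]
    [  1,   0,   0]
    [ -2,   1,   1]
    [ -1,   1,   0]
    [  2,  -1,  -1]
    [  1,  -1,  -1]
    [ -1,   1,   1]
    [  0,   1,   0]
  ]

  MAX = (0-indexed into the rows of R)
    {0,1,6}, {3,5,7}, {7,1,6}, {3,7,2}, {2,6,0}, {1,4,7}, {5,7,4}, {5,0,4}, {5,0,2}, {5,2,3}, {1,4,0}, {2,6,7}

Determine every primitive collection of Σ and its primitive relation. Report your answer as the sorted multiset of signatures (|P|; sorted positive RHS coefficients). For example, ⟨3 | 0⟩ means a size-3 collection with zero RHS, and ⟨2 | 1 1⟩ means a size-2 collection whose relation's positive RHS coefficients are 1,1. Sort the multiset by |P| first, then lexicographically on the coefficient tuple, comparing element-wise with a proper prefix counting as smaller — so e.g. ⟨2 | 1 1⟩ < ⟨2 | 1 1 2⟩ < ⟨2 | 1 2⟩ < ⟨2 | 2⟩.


11 minimal non-faces of Δ(Σ) (on 8 rays):

  • {0,7}:  v_{0} + v_{7} = 0 — sig = ⟨2 | 0⟩
  • {2,4}:  v_{2} + v_{4} = 0 — sig = ⟨2 | 0⟩
  • {5,6}:  v_{5} + v_{6} = 0 — sig = ⟨2 | 0⟩
  • {1,2}:  v_{1} + v_{2} = v_{6} — sig = ⟨2 | 1⟩
  • {1,3}:  v_{1} + v_{3} = v_{7} — sig = ⟨2 | 1⟩
  • {1,5}:  v_{1} + v_{5} = v_{4} — sig = ⟨2 | 1⟩
  • {4,6}:  v_{4} + v_{6} = v_{1} — sig = ⟨2 | 1⟩
  • {0,3}:  v_{0} + v_{3} = v_{2} + v_{5} — sig = ⟨2 | 1 1⟩
  • {3,4}:  v_{3} + v_{4} = v_{5} + v_{7} — sig = ⟨2 | 1 1⟩
  • {3,6}:  v_{3} + v_{6} = v_{2} + v_{7} — sig = ⟨2 | 1 1⟩
  • {2,5,7}:  v_{2} + v_{5} + v_{7} = v_{3} — sig = ⟨3 | 1⟩

Signatures (|P|; sorted positive RHS coefficients), sorted:
    |P|=2: 10 collections, coeffs (), (), (), (1), (1), (1), (1), (1,1), (1,1), (1,1)
    |P|=3: 1 collection, coeffs (1)


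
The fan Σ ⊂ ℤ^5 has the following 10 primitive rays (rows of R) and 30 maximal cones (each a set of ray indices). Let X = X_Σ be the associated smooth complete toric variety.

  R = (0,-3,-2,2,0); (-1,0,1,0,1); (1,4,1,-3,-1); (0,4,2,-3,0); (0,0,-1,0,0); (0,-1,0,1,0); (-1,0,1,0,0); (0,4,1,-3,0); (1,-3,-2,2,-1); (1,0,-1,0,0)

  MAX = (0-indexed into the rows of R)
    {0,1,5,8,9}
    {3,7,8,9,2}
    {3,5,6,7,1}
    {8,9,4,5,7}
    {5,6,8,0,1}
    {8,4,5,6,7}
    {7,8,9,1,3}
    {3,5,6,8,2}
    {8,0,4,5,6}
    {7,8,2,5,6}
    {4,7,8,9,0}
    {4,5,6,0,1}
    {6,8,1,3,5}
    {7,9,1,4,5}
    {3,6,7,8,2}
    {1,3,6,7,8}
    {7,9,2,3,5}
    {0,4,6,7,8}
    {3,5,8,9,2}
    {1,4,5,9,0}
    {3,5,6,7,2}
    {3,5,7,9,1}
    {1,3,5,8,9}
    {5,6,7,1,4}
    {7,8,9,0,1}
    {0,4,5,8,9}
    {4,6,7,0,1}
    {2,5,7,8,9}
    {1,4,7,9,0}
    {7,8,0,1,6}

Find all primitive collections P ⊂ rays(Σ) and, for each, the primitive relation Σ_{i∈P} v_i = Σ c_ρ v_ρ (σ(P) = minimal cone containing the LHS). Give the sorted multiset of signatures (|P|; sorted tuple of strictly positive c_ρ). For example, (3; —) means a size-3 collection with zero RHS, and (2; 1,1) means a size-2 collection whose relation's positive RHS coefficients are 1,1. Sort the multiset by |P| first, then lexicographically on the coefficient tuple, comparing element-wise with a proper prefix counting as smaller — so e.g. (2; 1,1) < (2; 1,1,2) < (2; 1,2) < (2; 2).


|primitive collections| = 10. Relations:

  {6,9}:  v_{6} + v_{9} = 0  ⇒ sig = (2; —)
  {1,2}:  v_{1} + v_{2} = v_{3}  ⇒ sig = (2; 1)
  {3,4}:  v_{3} + v_{4} = v_{7}  ⇒ sig = (2; 1)
  {0,2}:  v_{0} + v_{2} = v_{7} + v_{8}  ⇒ sig = (2; 1,1)
  {0,3}:  v_{0} + v_{3} = v_{1} + v_{7} + v_{8}  ⇒ sig = (2; 1,1,1)
  {2,4}:  v_{2} + v_{4} = v_{5} + 2·v_{7} + v_{8}  ⇒ sig = (2; 1,1,2)
  {0,5,7}:  v_{0} + v_{5} + v_{7} = v_{4}  ⇒ sig = (3; 1)
  {1,4,8}:  v_{1} + v_{4} + v_{8} = v_{0}  ⇒ sig = (3; 1)
  {1,5,7,8}:  v_{1} + v_{5} + v_{7} + v_{8} = 0  ⇒ sig = (4; —)
  {3,5,7,8}:  v_{3} + v_{5} + v_{7} + v_{8} = v_{2}  ⇒ sig = (4; 1)

Signatures (|P|; sorted positive RHS coefficients), sorted:
[(2; —), (2; 1), (2; 1), (2; 1,1), (2; 1,1,1), (2; 1,1,2), (3; 1), (3; 1), (4; —), (4; 1)]


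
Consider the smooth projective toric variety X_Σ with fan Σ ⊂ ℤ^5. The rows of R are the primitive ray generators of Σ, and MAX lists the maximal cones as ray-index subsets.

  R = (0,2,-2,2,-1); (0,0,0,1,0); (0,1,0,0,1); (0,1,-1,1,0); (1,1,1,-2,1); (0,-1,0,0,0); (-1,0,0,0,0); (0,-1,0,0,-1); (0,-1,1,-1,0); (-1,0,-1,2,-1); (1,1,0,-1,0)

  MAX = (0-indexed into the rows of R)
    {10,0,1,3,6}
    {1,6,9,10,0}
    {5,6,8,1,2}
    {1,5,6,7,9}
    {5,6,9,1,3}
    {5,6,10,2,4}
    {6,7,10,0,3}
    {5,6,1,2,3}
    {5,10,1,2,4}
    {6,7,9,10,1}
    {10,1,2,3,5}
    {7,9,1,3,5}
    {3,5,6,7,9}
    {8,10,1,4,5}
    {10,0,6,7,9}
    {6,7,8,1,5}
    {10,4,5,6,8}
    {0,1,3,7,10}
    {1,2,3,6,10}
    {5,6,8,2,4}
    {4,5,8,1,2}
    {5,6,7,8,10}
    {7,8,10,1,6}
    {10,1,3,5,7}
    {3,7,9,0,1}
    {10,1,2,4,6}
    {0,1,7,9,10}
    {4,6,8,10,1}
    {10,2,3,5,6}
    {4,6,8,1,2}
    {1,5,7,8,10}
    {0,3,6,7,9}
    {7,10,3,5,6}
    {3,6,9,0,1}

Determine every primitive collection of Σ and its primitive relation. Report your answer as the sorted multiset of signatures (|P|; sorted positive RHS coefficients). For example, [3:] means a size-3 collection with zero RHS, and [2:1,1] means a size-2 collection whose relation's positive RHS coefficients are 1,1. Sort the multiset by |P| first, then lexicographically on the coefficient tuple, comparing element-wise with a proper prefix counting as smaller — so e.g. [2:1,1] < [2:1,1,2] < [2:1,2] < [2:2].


18 minimal non-faces of Δ(Σ) (on 11 rays):

  P = {2,7}:  v_{2} + v_{7} = 0 — sig = [2:]
  P = {3,8}:  v_{3} + v_{8} = 0 — sig = [2:]
  P = {0,8}:  v_{0} + v_{8} = v_{9} + v_{10} — sig = [2:1,1]
  P = {3,4}:  v_{3} + v_{4} = v_{2} + v_{10} — sig = [2:1,1]
  P = {4,7}:  v_{4} + v_{7} = v_{8} + v_{10} — sig = [2:1,1]
  P = {2,9}:  v_{2} + v_{9} = v_{1} + v_{3} + v_{6} — sig = [2:1,1,1]
  P = {4,9}:  v_{4} + v_{9} = v_{1} + v_{6} + v_{10} — sig = [2:1,1,1]
  P = {8,9}:  v_{8} + v_{9} = v_{1} + v_{6} + v_{7} — sig = [2:1,1,1]
  P = {0,2}:  v_{0} + v_{2} = v_{1} + 2·v_{3} + v_{6} + v_{10} — sig = [2:1,1,1,2]
  P = {0,4}:  v_{0} + v_{4} = v_{1} + v_{3} + v_{6} + 2·v_{10} — sig = [2:1,1,1,2]
  P = {0,5}:  v_{0} + v_{5} = 2·v_{3} + v_{7} — sig = [2:1,2]
  P = {2,8,10}:  v_{2} + v_{8} + v_{10} = v_{4} — sig = [3:1]
  P = {3,9,10}:  v_{3} + v_{9} + v_{10} = v_{0} — sig = [3:1]
  P = {5,9,10}:  v_{5} + v_{9} + v_{10} = v_{3} + v_{7} — sig = [3:1,1]
  P = {1,5,6,10}:  v_{1} + v_{5} + v_{6} + v_{10} = 0 — sig = [4:]
  P = {1,3,6,7}:  v_{1} + v_{3} + v_{6} + v_{7} = v_{9} — sig = [4:1]
  P = {1,4,5,6}:  v_{1} + v_{4} + v_{5} + v_{6} = v_{2} + v_{8} — sig = [4:1,1]
  P = {0,1,6,7}:  v_{0} + v_{1} + v_{6} + v_{7} = 2·v_{9} + v_{10} — sig = [4:1,2]

Sorted signature multiset PRS(X):
{ [2:] ×2,  [2:1,1] ×3,  [2:1,1,1] ×3,  [2:1,1,1,2] ×2,  [2:1,2],  [3:1] ×2,  [3:1,1],  [4:],  [4:1],  [4:1,1],  [4:1,2] }


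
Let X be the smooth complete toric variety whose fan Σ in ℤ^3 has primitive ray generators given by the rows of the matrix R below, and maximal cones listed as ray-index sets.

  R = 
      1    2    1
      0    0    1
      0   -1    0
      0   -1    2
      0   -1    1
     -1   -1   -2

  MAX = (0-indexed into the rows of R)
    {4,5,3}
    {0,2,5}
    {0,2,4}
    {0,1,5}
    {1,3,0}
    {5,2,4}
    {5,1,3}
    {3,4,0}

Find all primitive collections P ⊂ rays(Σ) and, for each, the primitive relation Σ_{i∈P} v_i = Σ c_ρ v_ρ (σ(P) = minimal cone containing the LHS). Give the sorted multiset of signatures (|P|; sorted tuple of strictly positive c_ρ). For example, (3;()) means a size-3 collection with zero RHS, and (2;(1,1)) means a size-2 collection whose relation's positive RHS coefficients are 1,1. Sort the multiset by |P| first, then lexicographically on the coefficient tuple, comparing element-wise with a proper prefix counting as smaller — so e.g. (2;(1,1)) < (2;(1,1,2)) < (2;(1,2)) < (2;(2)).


Primitive collections (5):

  P = {1,2}:  v_{1} + v_{2} = v_{4}  ⇒ sig = (2;(1))
  P = {1,4}:  v_{1} + v_{4} = v_{3}  ⇒ sig = (2;(1))
  P = {2,3}:  v_{2} + v_{3} = 2·v_{4}  ⇒ sig = (2;(2))
  P = {0,4,5}:  v_{0} + v_{4} + v_{5} = 0  ⇒ sig = (3;())
  P = {0,3,5}:  v_{0} + v_{3} + v_{5} = v_{1}  ⇒ sig = (3;(1))

Signatures (|P|; sorted positive RHS coefficients), sorted:
[(2;(1)), (2;(1)), (2;(2)), (3;()), (3;(1))]


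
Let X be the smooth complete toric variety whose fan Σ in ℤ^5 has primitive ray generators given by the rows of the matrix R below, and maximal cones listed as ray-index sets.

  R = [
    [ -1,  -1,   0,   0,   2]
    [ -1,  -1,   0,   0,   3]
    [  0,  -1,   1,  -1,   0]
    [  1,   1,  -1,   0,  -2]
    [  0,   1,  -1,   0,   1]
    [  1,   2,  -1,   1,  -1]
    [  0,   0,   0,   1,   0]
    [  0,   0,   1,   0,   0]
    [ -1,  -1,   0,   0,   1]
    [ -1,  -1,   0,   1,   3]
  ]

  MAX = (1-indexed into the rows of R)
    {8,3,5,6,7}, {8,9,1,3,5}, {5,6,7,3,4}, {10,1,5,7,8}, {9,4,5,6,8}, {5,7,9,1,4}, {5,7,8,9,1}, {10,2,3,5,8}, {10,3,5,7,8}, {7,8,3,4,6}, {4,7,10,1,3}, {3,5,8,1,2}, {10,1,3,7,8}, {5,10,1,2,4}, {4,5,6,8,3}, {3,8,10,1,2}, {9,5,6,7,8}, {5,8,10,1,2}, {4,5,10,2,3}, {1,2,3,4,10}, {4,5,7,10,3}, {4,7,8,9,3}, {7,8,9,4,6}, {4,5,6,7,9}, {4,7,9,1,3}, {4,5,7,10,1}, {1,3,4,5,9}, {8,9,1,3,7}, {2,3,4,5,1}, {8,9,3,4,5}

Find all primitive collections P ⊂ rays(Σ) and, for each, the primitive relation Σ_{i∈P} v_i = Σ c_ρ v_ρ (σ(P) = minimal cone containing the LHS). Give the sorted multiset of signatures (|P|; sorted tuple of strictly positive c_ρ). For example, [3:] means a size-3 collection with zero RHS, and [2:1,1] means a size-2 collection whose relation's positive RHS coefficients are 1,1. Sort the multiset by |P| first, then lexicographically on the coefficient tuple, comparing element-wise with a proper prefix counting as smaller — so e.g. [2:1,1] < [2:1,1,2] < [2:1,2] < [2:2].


Minimal non-faces — 14 found among 10 rays, 30 max cones:

  {2,7}:  v_{2} + v_{7} = v_{10}  ⟹  sig = [2:1]
  {1,6}:  v_{1} + v_{6} = v_{5} + v_{7}  ⟹  sig = [2:1,1]
  {9,10}:  v_{9} + v_{10} = 2·v_{1} + v_{7}  ⟹  sig = [2:1,2]
  {2,6}:  v_{2} + v_{6} = v_{3} + 2·v_{5} + 2·v_{7}  ⟹  sig = [2:1,2,2]
  {6,10}:  v_{6} + v_{10} = v_{3} + 2·v_{5} + 3·v_{7}  ⟹  sig = [2:1,2,3]
  {2,9}:  v_{2} + v_{9} = 2·v_{1}  ⟹  sig = [2:2]
  {1,4,8}:  v_{1} + v_{4} + v_{8} = 0  ⟹  sig = [3:]
  {3,6,9}:  v_{3} + v_{6} + v_{9} = 0  ⟹  sig = [3:]
  {2,4,8}:  v_{2} + v_{4} + v_{8} = v_{3} + v_{5} + v_{7}  ⟹  sig = [3:1,1,1]
  {4,8,10}:  v_{4} + v_{8} + v_{10} = v_{3} + v_{5} + 2·v_{7}  ⟹  sig = [3:1,1,2]
  {1,3,5,7}:  v_{1} + v_{3} + v_{5} + v_{7} = v_{2}  ⟹  sig = [4:1]
  {3,5,7,9}:  v_{3} + v_{5} + v_{7} + v_{9} = v_{1}  ⟹  sig = [4:1]
  {4,5,7,8}:  v_{4} + v_{5} + v_{7} + v_{8} = v_{6}  ⟹  sig = [4:1]
  {1,3,5,10}:  v_{1} + v_{3} + v_{5} + v_{10} = 2·v_{2}  ⟹  sig = [4:2]

Sorted signature multiset PRS(X):
{ [2:1],  [2:1,1],  [2:1,2],  [2:1,2,2],  [2:1,2,3],  [2:2],  [3:] ×2,  [3:1,1,1],  [3:1,1,2],  [4:1] ×3,  [4:2] }


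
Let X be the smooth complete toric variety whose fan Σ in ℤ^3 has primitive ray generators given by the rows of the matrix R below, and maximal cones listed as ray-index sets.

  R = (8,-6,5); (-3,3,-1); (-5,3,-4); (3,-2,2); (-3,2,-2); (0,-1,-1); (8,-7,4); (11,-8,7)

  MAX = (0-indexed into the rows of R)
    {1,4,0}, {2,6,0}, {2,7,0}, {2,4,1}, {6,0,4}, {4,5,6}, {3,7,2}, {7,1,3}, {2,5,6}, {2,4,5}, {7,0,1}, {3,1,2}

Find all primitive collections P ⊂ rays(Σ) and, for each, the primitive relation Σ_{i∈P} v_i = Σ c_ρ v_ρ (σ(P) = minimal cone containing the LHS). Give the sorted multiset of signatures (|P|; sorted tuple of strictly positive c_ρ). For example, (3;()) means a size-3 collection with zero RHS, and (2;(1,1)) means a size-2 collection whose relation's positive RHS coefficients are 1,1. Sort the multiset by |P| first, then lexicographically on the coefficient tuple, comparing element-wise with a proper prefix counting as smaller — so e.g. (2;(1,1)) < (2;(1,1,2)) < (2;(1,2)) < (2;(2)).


14 collections generate NE(X_Σ); each relation:

  P = {3,4}:  v_{3} + v_{4} = 0  →  sig = (2;())
  P = {0,3}:  v_{0} + v_{3} = v_{7}  →  sig = (2;(1))
  P = {0,5}:  v_{0} + v_{5} = v_{6}  →  sig = (2;(1))
  P = {1,5}:  v_{1} + v_{5} = v_{4}  →  sig = (2;(1))
  P = {4,7}:  v_{4} + v_{7} = v_{0}  →  sig = (2;(1))
  P = {1,6}:  v_{1} + v_{6} = v_{0} + v_{4}  →  sig = (2;(1,1))
  P = {3,5}:  v_{3} + v_{5} = v_{0} + v_{2}  →  sig = (2;(1,1))
  P = {3,6}:  v_{3} + v_{6} = 2·v_{0} + v_{2}  →  sig = (2;(1,2))
  P = {5,7}:  v_{5} + v_{7} = 2·v_{0} + v_{2}  →  sig = (2;(1,2))
  P = {6,7}:  v_{6} + v_{7} = 3·v_{0} + v_{2}  →  sig = (2;(1,3))
  P = {0,1,2}:  v_{0} + v_{1} + v_{2} = 0  →  sig = (3;())
  P = {0,2,4}:  v_{0} + v_{2} + v_{4} = v_{5}  →  sig = (3;(1))
  P = {1,2,7}:  v_{1} + v_{2} + v_{7} = v_{3}  →  sig = (3;(1))
  P = {2,4,6}:  v_{2} + v_{4} + v_{6} = 2·v_{5}  →  sig = (3;(2))

Hence PRS(X_Σ) =
{ (2;()),  (2;(1)) ×4,  (2;(1,1)) ×2,  (2;(1,2)) ×2,  (2;(1,3)),  (3;()),  (3;(1)) ×2,  (3;(2)) }


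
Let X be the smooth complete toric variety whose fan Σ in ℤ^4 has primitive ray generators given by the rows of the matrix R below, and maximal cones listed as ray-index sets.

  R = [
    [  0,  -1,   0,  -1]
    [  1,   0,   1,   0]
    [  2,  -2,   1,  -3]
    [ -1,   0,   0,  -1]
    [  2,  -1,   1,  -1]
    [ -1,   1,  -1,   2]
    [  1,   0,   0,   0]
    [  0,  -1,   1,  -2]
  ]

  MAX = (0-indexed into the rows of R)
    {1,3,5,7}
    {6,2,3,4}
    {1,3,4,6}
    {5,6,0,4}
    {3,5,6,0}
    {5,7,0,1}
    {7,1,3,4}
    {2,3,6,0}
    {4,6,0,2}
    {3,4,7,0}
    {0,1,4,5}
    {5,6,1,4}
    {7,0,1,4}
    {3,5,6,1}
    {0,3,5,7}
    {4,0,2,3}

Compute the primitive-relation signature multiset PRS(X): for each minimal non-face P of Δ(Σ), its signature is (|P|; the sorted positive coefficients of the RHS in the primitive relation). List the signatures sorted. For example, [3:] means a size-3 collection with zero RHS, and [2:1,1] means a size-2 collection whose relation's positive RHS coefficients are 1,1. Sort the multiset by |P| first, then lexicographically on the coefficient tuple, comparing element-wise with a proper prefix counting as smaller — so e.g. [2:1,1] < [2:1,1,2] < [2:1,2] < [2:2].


Minimal non-faces — 9 found among 8 rays, 16 max cones:

  • {2,5}:  v_{2} + v_{5} = v_{0} + v_{6} ; sig = [2:1,1]
  • {6,7}:  v_{6} + v_{7} = v_{3} + v_{4} ; sig = [2:1,1]
  • {1,2}:  v_{1} + v_{2} = v_{3} + 2·v_{4} ; sig = [2:1,2]
  • {2,7}:  v_{2} + v_{7} = v_{0} + 2·v_{3} + 2·v_{4} ; sig = [2:1,2,2]
  • {3,4,5}:  v_{3} + v_{4} + v_{5} = 0 ; sig = [3:]
  • {0,1,3}:  v_{0} + v_{1} + v_{3} = v_{7} ; sig = [3:1]
  • {0,1,6}:  v_{0} + v_{1} + v_{6} = v_{4} ; sig = [3:1]
  • {4,5,7}:  v_{4} + v_{5} + v_{7} = v_{0} + v_{1} ; sig = [3:1,1]
  • {0,3,4,6}:  v_{0} + v_{3} + v_{4} + v_{6} = v_{2} ; sig = [4:1]

Signatures (|P|; sorted positive RHS coefficients), sorted:
{ [2:1,1] ×2,  [2:1,2],  [2:1,2,2],  [3:],  [3:1] ×2,  [3:1,1],  [4:1] }


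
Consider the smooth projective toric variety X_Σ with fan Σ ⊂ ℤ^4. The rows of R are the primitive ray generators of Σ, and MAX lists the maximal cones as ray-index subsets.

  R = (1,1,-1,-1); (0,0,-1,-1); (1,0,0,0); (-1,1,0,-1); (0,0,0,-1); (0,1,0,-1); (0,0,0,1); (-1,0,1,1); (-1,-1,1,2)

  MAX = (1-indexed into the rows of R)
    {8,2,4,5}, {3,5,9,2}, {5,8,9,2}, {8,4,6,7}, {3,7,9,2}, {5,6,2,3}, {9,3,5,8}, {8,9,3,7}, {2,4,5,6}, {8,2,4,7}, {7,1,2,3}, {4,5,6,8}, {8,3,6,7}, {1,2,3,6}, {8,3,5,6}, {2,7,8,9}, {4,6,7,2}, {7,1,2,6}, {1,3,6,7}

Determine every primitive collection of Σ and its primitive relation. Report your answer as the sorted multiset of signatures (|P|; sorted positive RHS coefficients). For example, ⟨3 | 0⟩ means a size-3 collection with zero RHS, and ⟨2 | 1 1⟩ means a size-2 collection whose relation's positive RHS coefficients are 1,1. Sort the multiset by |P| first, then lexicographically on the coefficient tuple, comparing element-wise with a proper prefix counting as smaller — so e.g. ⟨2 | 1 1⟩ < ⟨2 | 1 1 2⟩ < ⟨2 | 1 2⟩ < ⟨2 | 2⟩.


11 collections generate NE(X_Σ); each relation:

  • {5,7}:  v_{5} + v_{7} = 0  ⇒ sig = ⟨2 | 0⟩
  • {1,9}:  v_{1} + v_{9} = v_{7}  ⇒ sig = ⟨2 | 1⟩
  • {3,4}:  v_{3} + v_{4} = v_{6}  ⇒ sig = ⟨2 | 1⟩
  • {6,9}:  v_{6} + v_{9} = v_{8}  ⇒ sig = ⟨2 | 1⟩
  • {1,8}:  v_{1} + v_{8} = v_{6} + v_{7}  ⇒ sig = ⟨2 | 1 1⟩
  • {1,5}:  v_{1} + v_{5} = v_{2} + v_{3} + v_{6}  ⇒ sig = ⟨2 | 1 1 1⟩
  • {1,4}:  v_{1} + v_{4} = v_{2} + 2·v_{6} + v_{7}  ⇒ sig = ⟨2 | 1 1 2⟩
  • {4,9}:  v_{4} + v_{9} = v_{2} + 2·v_{8}  ⇒ sig = ⟨2 | 1 2⟩
  • {2,3,8}:  v_{2} + v_{3} + v_{8} = 0  ⇒ sig = ⟨3 | 0⟩
  • {2,6,8}:  v_{2} + v_{6} + v_{8} = v_{4}  ⇒ sig = ⟨3 | 1⟩
  • {2,3,6,7}:  v_{2} + v_{3} + v_{6} + v_{7} = v_{1}  ⇒ sig = ⟨4 | 1⟩

Sorted signature multiset PRS(X):
    ⟨2 | 0⟩
    ⟨2 | 1⟩
    ⟨2 | 1⟩
    ⟨2 | 1⟩
    ⟨2 | 1 1⟩
    ⟨2 | 1 1 1⟩
    ⟨2 | 1 1 2⟩
    ⟨2 | 1 2⟩
    ⟨3 | 0⟩
    ⟨3 | 1⟩
    ⟨4 | 1⟩


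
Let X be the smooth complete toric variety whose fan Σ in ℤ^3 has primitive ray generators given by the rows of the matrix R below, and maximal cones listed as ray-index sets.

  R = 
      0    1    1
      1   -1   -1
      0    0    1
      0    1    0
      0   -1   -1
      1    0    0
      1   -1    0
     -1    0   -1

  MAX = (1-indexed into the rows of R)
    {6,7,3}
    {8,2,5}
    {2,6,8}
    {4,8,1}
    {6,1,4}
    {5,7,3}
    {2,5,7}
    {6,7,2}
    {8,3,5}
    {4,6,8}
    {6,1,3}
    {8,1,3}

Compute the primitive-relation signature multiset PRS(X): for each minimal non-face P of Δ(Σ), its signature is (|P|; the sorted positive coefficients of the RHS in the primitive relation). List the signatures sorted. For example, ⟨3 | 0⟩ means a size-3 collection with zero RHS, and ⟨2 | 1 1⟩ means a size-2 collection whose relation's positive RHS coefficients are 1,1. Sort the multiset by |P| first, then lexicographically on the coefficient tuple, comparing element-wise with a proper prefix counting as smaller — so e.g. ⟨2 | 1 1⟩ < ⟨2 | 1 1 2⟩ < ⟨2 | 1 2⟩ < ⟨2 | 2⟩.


Primitive collections (12):

  {1,5}:  v_{1} + v_{5} = 0 ; sig = ⟨2 | 0⟩
  {1,2}:  v_{1} + v_{2} = v_{6} ; sig = ⟨2 | 1⟩
  {2,3}:  v_{2} + v_{3} = v_{7} ; sig = ⟨2 | 1⟩
  {3,4}:  v_{3} + v_{4} = v_{1} ; sig = ⟨2 | 1⟩
  {4,7}:  v_{4} + v_{7} = v_{6} ; sig = ⟨2 | 1⟩
  {5,6}:  v_{5} + v_{6} = v_{2} ; sig = ⟨2 | 1⟩
  {7,8}:  v_{7} + v_{8} = v_{5} ; sig = ⟨2 | 1⟩
  {1,7}:  v_{1} + v_{7} = v_{3} + v_{6} ; sig = ⟨2 | 1 1⟩
  {4,5}:  v_{4} + v_{5} = v_{6} + v_{8} ; sig = ⟨2 | 1 1⟩
  {2,4}:  v_{2} + v_{4} = 2·v_{6} + v_{8} ; sig = ⟨2 | 1 2⟩
  {3,6,8}:  v_{3} + v_{6} + v_{8} = 0 ; sig = ⟨3 | 0⟩
  {1,6,8}:  v_{1} + v_{6} + v_{8} = v_{4} ; sig = ⟨3 | 1⟩

Signatures (|P|; sorted positive RHS coefficients), sorted:
    |P|=2: 10 collections, coeffs (), (1), (1), (1), (1), (1), (1), (1,1), (1,1), (1,2)
    |P|=3: 2 collections, coeffs (), (1)


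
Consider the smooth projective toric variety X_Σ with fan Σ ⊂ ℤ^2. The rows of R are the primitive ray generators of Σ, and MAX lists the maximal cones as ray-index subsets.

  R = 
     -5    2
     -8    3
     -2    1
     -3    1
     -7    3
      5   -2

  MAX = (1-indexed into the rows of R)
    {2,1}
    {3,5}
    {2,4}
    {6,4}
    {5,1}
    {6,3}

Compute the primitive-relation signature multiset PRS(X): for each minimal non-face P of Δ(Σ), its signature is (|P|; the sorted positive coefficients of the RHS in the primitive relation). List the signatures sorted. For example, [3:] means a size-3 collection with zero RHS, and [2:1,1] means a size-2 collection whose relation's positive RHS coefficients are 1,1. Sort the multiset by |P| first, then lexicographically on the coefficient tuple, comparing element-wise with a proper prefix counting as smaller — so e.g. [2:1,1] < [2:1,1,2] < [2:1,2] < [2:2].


9 minimal non-faces of Δ(Σ) (on 6 rays):

  P = {1,6}:  v_{1} + v_{6} = 0  ⟹  sig = [2:]
  P = {1,3}:  v_{1} + v_{3} = v_{5}  ⟹  sig = [2:1]
  P = {1,4}:  v_{1} + v_{4} = v_{2}  ⟹  sig = [2:1]
  P = {2,6}:  v_{2} + v_{6} = v_{4}  ⟹  sig = [2:1]
  P = {3,4}:  v_{3} + v_{4} = v_{1}  ⟹  sig = [2:1]
  P = {5,6}:  v_{5} + v_{6} = v_{3}  ⟹  sig = [2:1]
  P = {2,3}:  v_{2} + v_{3} = 2·v_{1}  ⟹  sig = [2:2]
  P = {4,5}:  v_{4} + v_{5} = 2·v_{1}  ⟹  sig = [2:2]
  P = {2,5}:  v_{2} + v_{5} = 3·v_{1}  ⟹  sig = [2:3]

Sorted signature multiset PRS(X):
{ [2:],  [2:1] ×5,  [2:2] ×2,  [2:3] }


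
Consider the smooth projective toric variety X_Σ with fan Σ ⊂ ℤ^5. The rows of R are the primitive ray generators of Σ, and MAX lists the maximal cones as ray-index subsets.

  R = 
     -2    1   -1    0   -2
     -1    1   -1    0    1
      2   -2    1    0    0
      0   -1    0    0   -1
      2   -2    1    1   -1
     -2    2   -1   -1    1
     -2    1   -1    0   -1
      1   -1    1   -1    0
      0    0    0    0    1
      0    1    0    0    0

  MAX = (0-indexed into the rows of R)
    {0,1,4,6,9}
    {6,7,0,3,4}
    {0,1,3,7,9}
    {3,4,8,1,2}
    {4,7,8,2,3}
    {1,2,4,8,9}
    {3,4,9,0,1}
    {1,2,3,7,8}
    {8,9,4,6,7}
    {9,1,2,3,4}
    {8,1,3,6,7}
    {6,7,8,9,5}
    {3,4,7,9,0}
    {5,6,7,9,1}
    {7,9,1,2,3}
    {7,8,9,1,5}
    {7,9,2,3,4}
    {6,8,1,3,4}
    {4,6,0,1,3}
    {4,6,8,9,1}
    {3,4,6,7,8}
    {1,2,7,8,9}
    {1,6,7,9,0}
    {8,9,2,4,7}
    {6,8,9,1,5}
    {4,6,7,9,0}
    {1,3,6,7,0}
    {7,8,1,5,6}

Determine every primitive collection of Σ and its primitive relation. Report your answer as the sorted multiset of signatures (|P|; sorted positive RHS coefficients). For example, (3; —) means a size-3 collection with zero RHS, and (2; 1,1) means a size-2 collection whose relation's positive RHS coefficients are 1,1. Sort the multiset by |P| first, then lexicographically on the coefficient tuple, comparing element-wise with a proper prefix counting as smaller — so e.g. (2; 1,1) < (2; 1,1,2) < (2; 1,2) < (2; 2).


Σ has 11 primitive collections:

  • {4,5}:  v_{4} + v_{5} = 0 ; sig = (2; —)
  • {0,8}:  v_{0} + v_{8} = v_{6} ; sig = (2; 1)
  • {2,6}:  v_{2} + v_{6} = v_{3} ; sig = (2; 1)
  • {2,5}:  v_{2} + v_{5} = v_{1} + v_{7} ; sig = (2; 1,1)
  • {3,5}:  v_{3} + v_{5} = v_{1} + v_{6} + v_{7} ; sig = (2; 1,1,1)
  • {0,5}:  v_{0} + v_{5} = v_{1} + 2·v_{6} + v_{7} + v_{9} ; sig = (2; 1,1,1,2)
  • {0,2}:  v_{0} + v_{2} = 2·v_{3} + v_{9} ; sig = (2; 1,2)
  • {3,8,9}:  v_{3} + v_{8} + v_{9} = 0 ; sig = (3; —)
  • {1,4,7}:  v_{1} + v_{4} + v_{7} = v_{2} ; sig = (3; 1)
  • {3,6,9}:  v_{3} + v_{6} + v_{9} = v_{0} ; sig = (3; 1)
  • {1,6,7,8,9}:  v_{1} + v_{6} + v_{7} + v_{8} + v_{9} = v_{5} ; sig = (5; 1)

Signatures (|P|; sorted positive RHS coefficients), sorted:
[(2; —), (2; 1), (2; 1), (2; 1,1), (2; 1,1,1), (2; 1,1,1,2), (2; 1,2), (3; —), (3; 1), (3; 1), (5; 1)]


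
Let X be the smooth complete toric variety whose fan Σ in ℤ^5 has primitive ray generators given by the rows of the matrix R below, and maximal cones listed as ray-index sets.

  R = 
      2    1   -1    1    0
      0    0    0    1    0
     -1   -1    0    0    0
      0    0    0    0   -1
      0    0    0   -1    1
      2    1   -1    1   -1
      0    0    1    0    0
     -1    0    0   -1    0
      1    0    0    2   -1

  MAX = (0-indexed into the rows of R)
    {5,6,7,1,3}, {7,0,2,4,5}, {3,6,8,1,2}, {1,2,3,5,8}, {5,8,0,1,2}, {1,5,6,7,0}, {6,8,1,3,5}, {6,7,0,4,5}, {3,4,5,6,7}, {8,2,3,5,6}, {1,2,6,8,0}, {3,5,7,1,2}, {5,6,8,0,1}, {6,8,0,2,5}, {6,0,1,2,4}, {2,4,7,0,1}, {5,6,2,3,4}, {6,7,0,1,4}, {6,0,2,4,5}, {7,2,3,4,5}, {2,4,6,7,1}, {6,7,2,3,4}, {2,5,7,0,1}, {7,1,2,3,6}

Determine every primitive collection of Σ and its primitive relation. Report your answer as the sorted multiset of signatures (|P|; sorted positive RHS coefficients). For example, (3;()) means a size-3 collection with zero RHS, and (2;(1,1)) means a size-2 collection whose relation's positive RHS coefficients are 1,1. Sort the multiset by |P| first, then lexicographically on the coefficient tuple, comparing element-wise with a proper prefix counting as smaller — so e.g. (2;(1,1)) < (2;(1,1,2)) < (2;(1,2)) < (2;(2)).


Minimal non-faces — 8 found among 9 rays, 24 max cones:

  • {0,3}:  v_{0} + v_{3} = v_{5}  ⇒ sig = (2;(1))
  • {7,8}:  v_{7} + v_{8} = v_{1} + v_{3}  ⇒ sig = (2;(1,1))
  • {4,8}:  v_{4} + v_{8} = v_{0} + v_{2} + v_{6}  ⇒ sig = (2;(1,1,1))
  • {1,3,4}:  v_{1} + v_{3} + v_{4} = 0  ⇒ sig = (3;())
  • {1,4,5}:  v_{1} + v_{4} + v_{5} = v_{0}  ⇒ sig = (3;(1))
  • {0,2,6,7}:  v_{0} + v_{2} + v_{6} + v_{7} = 0  ⇒ sig = (4;())
  • {1,2,5,6}:  v_{1} + v_{2} + v_{5} + v_{6} = v_{8}  ⇒ sig = (4;(1))
  • {2,5,6,7}:  v_{2} + v_{5} + v_{6} + v_{7} = v_{3}  ⇒ sig = (4;(1))

so the primitive-relation signature multiset is
[(2;(1)), (2;(1,1)), (2;(1,1,1)), (3;()), (3;(1)), (4;()), (4;(1)), (4;(1))]
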